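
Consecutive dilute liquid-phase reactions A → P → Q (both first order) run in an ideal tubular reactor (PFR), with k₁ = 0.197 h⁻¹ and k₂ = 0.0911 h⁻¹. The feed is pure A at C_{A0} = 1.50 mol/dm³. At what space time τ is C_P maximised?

7.28 h

For first-order series the maximum of C_P occurs at τ_opt = ln(k₂/k₁)/(k₂−k₁).
= ln(0.0911/0.197)/(0.0911−0.197) = ln(0.4624)/-0.1059 = -0.7712/-0.1059 = 7.28 h.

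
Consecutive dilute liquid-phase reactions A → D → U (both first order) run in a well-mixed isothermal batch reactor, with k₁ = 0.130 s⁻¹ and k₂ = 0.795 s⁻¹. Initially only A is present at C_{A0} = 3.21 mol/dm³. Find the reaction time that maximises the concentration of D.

2.72 s

The intermediate peaks when r₁ = r₂, i.e. k₁e^(−k₁t) = k₂e^(−k₂t), giving t_opt = ln(k₂/k₁)/(k₂−k₁).
= ln(0.795/0.130)/(0.795−0.130) = ln(6.115)/0.6650 = 1.811/0.6650 = 2.72 s.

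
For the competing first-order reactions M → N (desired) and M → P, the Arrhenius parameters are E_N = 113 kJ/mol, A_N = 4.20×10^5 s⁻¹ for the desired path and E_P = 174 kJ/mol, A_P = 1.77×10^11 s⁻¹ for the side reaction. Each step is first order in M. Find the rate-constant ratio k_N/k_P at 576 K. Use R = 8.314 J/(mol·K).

With equal orders, S_{N/P} = k_N/k_P = (A_N/A_P)·exp[(E_P−E_N)/(RT)].
(E_P−E_N)/(RT) = (174−113)×10³/(8.314×576) = 61000/4789 = 12.74.
k_N/k_P = (4.20×10^5/1.77×10^11)·exp(12.74) = 2.373×10^-6 × 3.404×10^5 = 0.808.

0.808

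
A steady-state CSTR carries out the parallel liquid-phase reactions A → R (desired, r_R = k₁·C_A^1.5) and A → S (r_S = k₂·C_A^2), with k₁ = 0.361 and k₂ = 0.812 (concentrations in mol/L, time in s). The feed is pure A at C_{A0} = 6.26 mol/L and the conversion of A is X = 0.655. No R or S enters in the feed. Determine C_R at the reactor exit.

Exit C_A = C_{A0}(1−X) = 6.26×0.345 = 2.160 mol/L.
In a CSTR the entire volume is at exit conditions, so r_R = 0.361×2.160^1.5 = 1.146 and r_S = 0.812×2.160^2 = 3.787.
Fraction of consumed A going to R: r_R/(r_R+r_S) = 0.2323.
C_R = 0.2323·C_{A0}·X = 0.2323×6.26×0.655 = 0.952 mol/L.

0.952 mol/L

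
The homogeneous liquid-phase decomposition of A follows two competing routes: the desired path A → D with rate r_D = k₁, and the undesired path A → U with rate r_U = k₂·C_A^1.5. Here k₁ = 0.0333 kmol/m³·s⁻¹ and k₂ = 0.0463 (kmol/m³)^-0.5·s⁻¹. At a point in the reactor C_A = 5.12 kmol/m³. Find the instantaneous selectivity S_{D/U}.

0.0621

S_{D/U} = r_D/r_U = (k₁)/(k₂·C_A^1.5) = (k₁/k₂)·C_A^-1.5.
= (0.0333) / (0.0463×5.120^1.5) = 0.03330/0.5364 = 0.0621.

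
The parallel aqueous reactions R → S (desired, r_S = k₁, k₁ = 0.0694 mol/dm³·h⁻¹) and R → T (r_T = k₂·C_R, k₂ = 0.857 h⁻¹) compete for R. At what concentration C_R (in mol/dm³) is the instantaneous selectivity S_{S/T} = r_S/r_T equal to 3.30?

0.0245 mol/dm³

S_{S/T} = (k₁/k₂)·C_R⁻¹ ⇒ C_R = (S·k₂/k₁)^(-1).
= (3.30×0.857/0.0694)^(-1) = (40.75)^(-1) = 0.0245 mol/dm³.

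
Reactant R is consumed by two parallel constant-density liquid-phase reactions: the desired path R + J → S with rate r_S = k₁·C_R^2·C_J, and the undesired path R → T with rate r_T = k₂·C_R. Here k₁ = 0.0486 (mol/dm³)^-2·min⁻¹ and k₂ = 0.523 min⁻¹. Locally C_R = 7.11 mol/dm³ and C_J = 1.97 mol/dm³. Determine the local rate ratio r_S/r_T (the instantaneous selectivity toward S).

1.30

S_{S/T} = r_S/r_T = (k₁·C_R^2·C_J)/(k₂·C_R) = (k₁/k₂)·C_R·C_J.
= (0.0486×7.110^2×1.970) / (0.523×7.110) = 4.840/3.719 = 1.30.
Since the desired path is higher order in R, keeping C_R high (PFR or concentrated feed) favours S.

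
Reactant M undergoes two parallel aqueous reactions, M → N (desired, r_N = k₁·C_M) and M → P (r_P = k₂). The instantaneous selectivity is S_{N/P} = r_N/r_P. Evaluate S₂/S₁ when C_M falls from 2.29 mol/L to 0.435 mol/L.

0.190

S_{N/P} = (k₁/k₂)·C_M, so S₂/S₁ = (C_{M,2}/C_{M,1}).
= 0.435/2.29 = 0.190.
Selectivity toward N falls as C_M falls — high-concentration operation is favoured.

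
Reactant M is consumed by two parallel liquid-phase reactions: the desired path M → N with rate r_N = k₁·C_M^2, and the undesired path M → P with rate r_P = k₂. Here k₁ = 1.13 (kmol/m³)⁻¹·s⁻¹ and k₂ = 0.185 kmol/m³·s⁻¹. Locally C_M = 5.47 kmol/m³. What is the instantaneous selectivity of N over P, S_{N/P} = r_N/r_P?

183

S_{N/P} = r_N/r_P = (k₁·C_M^2)/(k₂) = (k₁/k₂)·C_M^2.
= (1.13×5.470^2) / (0.185) = 33.81/0.1850 = 183.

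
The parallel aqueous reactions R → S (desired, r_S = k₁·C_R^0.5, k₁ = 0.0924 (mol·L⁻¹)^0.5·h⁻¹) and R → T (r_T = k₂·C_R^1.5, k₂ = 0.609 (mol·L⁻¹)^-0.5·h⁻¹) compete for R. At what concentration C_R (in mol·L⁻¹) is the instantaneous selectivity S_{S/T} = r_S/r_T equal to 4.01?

S_{S/T} = (k₁/k₂)·C_R⁻¹ ⇒ C_R = (S·k₂/k₁)^(-1).
= (4.01×0.609/0.0924)^(-1) = (26.43)^(-1) = 0.0378 mol·L⁻¹.

0.0378 mol·L⁻¹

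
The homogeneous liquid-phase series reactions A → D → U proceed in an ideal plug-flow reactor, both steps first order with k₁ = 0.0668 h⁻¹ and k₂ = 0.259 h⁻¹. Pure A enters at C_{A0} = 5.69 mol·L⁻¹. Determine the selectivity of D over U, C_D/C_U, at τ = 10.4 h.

The intermediate concentration in a first-order A→B→C sequence is C_D = k₁C_{A0}(e^(−k₁τ) − e^(−k₂τ))/(k₂−k₁).
e^(−k₁τ) = e^(−0.0668×10.4) = e^(−0.6947) = 0.4992; e^(−k₂τ) = e^(−2.694) = 0.06764.
C_D = 0.0668×5.69/(0.259−0.0668) × (0.4992−0.06764) = 1.978×0.4316 = 0.8535 mol·L⁻¹.
C_A = C_{A0}e^(−k₁τ) = 2.841 mol·L⁻¹, so C_U = C_{A0}−C_A−C_D = 1.996 mol·L⁻¹; C_D/C_U = 0.428.

0.428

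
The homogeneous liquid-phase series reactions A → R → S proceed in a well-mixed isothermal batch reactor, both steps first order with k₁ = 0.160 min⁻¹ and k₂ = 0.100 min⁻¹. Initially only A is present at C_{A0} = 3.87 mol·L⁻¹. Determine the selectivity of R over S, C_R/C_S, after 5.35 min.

2.93

The intermediate concentration in a first-order A→B→C sequence is C_R = k₁C_{A0}(e^(−k₁t) − e^(−k₂t))/(k₂−k₁).
e^(−k₁t) = e^(−0.160×5.35) = e^(−0.8560) = 0.4249; e^(−k₂t) = e^(−0.5350) = 0.5857.
C_R = 0.160×3.87/(0.100−0.160) × (0.4249−0.5857) = (-10.32)×(-0.1608) = 1.660 mol·L⁻¹.
C_A = C_{A0}e^(−k₁t) = 1.644 mol·L⁻¹, so C_S = C_{A0}−C_A−C_R = 0.5662 mol·L⁻¹; C_R/C_S = 2.93.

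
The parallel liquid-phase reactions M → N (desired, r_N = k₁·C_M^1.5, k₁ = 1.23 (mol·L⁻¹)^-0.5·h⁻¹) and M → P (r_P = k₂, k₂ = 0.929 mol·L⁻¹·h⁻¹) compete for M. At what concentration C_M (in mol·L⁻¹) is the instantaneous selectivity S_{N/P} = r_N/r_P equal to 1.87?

1.26 mol·L⁻¹

S_{N/P} = (k₁/k₂)·C_M^1.5 ⇒ C_M = (S·k₂/k₁)^(1/1.5).
= (1.87×0.929/1.23)^(0.6667) = (1.412)^(0.6667) = 1.26 mol·L⁻¹.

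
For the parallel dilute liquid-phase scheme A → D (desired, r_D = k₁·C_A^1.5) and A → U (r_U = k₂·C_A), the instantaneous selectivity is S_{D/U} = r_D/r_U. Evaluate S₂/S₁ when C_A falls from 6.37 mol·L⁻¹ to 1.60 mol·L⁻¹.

0.501

S_{D/U} = (k₁/k₂)·C_A^0.5, so S₂/S₁ = (C_{A,2}/C_{A,1})^0.5.
= (1.60/6.37)^0.5 = (0.2512)^0.5 = 0.501.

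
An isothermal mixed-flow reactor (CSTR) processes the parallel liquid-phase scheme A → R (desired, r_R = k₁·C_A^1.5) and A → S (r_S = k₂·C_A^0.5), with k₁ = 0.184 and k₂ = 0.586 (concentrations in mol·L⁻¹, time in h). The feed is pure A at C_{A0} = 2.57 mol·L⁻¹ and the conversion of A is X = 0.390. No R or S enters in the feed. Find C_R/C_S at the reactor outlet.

Exit C_A = C_{A0}(1−X) = 2.57×0.610 = 1.568 mol·L⁻¹.
A CSTR operates uniformly at the exit composition, giving r_R = 0.3612 and r_S = 0.7337 (each k·C_A^n at C_A = 1.568).
Overall selectivity = C_R/C_S = r_Rτ/(r_Sτ) = r_R/r_S = 0.492.

0.492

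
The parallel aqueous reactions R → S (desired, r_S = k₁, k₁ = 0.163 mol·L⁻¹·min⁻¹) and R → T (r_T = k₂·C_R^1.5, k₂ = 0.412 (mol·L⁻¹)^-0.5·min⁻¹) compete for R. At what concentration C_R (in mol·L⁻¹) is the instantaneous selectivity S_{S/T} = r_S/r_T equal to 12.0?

0.103 mol·L⁻¹

S_{S/T} = (k₁/k₂)·C_R^-1.5 ⇒ C_R = (S·k₂/k₁)^(1/(-1.5)).
= (12.0×0.412/0.163)^(-0.6667) = (30.33)^(-0.6667) = 0.103 mol·L⁻¹.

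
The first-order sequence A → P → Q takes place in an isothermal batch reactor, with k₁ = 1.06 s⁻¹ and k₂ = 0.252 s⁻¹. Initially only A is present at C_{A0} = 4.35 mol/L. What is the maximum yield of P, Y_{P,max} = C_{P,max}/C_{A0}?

For a first-order series the maximum intermediate yield is C_{P,max}/C_{A0} = (k₁/k₂)^[k₂/(k₂−k₁)].
= (1.06/0.252)^(0.252/(0.252−1.06)) = (4.206)^(-0.3119) = 0.6389.

0.639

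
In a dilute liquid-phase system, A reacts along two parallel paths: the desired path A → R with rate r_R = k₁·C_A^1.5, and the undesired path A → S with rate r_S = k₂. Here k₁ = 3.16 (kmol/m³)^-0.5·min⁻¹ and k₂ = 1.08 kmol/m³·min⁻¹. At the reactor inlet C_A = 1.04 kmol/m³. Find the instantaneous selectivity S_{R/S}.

S_{R/S} = r_R/r_S = (k₁·C_A^1.5)/(k₂) = (k₁/k₂)·C_A^1.5.
= (3.16×1.040^1.5) / (1.08) = 3.351/1.080 = 3.10.

3.10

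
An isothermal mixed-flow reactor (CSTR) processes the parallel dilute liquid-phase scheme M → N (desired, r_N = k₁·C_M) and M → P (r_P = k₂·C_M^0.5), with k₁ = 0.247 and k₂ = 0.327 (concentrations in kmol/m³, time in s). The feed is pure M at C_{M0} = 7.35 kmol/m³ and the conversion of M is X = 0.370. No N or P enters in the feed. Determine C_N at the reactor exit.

Exit C_M = C_{M0}(1−X) = 7.35×0.630 = 4.630 kmol/m³.
In a CSTR the entire volume is at exit conditions, so r_N = 0.247×4.630 = 1.144 and r_P = 0.327×4.630^0.5 = 0.7037.
Fraction of consumed M going to N: r_N/(r_N+r_P) = 0.6191.
C_N = 0.6191·C_{M0}·X = 0.6191×7.35×0.370 = 1.68 kmol/m³.

1.68 kmol/m³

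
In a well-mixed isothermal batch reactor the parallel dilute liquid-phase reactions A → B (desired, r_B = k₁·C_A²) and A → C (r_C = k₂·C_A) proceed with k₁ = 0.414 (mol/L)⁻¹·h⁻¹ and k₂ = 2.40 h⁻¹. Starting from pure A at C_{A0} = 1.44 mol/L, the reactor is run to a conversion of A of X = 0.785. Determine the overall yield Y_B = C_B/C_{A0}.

C_A = C_{A0}(1−X) = 0.3096 mol/L.
Along a PFR/batch, dC_C/dC_A = −r_C/(r_B+r_C) = −k₂/(k₂+k₁·C_A).
Integrating from C_{A0} to C_A: C_C = (2.40/0.414)·ln[(2.40+0.414·1.44)/(2.40+0.414·0.310)] = 5.797·ln(2.996/2.528) = 0.9845 mol/L.
Then C_B = (C_{A0}−C_A) − C_C = 1.130 − 0.9845 = 0.1459 mol/L.
Y_B = C_B/C_{A0} = 0.1459/1.44 = 0.101.

0.101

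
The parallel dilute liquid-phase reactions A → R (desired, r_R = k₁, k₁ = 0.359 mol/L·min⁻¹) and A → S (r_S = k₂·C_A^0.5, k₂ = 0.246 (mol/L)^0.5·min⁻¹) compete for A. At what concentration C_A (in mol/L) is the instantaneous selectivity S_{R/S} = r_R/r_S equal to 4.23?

0.119 mol/L

S_{R/S} = (k₁/k₂)·C_A^-0.5 ⇒ C_A = (S·k₂/k₁)^(-2).
= (4.23×0.246/0.359)^(-2) = (2.899)^(-2) = 0.119 mol/L.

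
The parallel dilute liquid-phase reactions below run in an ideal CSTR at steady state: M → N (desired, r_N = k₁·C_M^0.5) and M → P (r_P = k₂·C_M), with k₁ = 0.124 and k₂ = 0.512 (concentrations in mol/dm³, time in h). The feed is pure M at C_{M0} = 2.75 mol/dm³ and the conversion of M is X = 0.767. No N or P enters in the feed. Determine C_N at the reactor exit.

0.490 mol/dm³

Exit C_M = C_{M0}(1−X) = 2.75×0.233 = 0.6407 mol/dm³.
In a CSTR the entire volume is at exit conditions, so r_N = 0.124×0.6407^0.5 = 0.09926 and r_P = 0.512×0.6407 = 0.3281.
Fraction of consumed M going to N: r_N/(r_N+r_P) = 0.2323.
C_N = 0.2323·C_{M0}·X = 0.2323×2.75×0.767 = 0.490 mol/dm³.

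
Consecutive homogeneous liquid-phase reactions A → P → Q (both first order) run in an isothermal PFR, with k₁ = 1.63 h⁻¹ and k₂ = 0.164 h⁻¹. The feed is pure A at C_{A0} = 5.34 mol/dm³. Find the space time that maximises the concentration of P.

The intermediate peaks when r₁ = r₂, i.e. k₁e^(−k₁τ) = k₂e^(−k₂τ), giving τ_opt = ln(k₂/k₁)/(k₂−k₁).
= ln(0.164/1.63)/(0.164−1.63) = ln(0.1006)/-1.466 = -2.296/-1.466 = 1.57 h.

1.57 h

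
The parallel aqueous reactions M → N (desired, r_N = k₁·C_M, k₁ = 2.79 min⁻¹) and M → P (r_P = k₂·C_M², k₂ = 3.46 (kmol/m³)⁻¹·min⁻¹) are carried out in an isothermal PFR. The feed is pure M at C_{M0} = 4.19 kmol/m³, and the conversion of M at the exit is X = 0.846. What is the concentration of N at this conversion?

C_M = C_{M0}(1−X) = 0.6453 kmol/m³.
Along a PFR/batch, dC_N/dC_M = −r_N/(r_N+r_P) = −k₁/(k₁+k₂·C_M).
Integrating from C_{M0} to C_M: C_N = (2.79/3.46)·ln[(2.79+3.46·4.19)/(2.79+3.46·0.645)] = 0.8064·ln(17.29/5.023) = 0.9967 kmol/m³.

0.997 kmol/m³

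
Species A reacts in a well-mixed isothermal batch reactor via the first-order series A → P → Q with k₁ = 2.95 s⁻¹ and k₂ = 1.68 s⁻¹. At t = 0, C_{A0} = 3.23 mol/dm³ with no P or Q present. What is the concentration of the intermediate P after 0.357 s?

For first-order series with pure A initially, C_P(t) = k₁C_{A0}/(k₂−k₁)·(e^(−k₁t) − e^(−k₂t)).
e^(−k₁t) = e^(−2.95×0.357) = e^(−1.053) = 0.3488; e^(−k₂t) = e^(−0.5998) = 0.5489.
C_P = 2.95×3.23/(1.68−2.95) × (0.3488−0.5489) = (-7.503)×(-0.2001) = 1.501 mol/dm³.

1.50 mol/dm³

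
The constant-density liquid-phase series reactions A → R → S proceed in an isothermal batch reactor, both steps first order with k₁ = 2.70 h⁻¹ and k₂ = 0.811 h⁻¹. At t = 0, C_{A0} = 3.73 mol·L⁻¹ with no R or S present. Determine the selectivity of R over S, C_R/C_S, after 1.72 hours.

The intermediate concentration in a first-order A→B→C sequence is C_R = k₁C_{A0}(e^(−k₁t) − e^(−k₂t))/(k₂−k₁).
e^(−k₁t) = e^(−2.70×1.72) = e^(−4.644) = 0.009619; e^(−k₂t) = e^(−1.395) = 0.2479.
C_R = 2.70×3.73/(0.811−2.70) × (0.009619−0.2479) = (-5.331)×(-0.2382) = 1.270 mol·L⁻¹.
C_A = C_{A0}e^(−k₁t) = 0.03588 mol·L⁻¹, so C_S = C_{A0}−C_A−C_R = 2.424 mol·L⁻¹; C_R/C_S = 0.524.

0.524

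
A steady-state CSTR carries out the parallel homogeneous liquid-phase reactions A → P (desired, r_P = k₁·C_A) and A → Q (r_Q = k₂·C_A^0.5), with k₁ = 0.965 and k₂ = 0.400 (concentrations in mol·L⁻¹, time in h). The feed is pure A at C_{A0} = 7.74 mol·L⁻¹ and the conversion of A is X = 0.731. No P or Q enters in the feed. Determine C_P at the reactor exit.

4.40 mol·L⁻¹

Exit C_A = C_{A0}(1−X) = 7.74×0.269 = 2.082 mol·L⁻¹.
A CSTR operates uniformly at the exit composition, giving r_P = 2.009 and r_Q = 0.5772 (each k·C_A^n at C_A = 2.082).
Fraction of consumed A going to P: r_P/(r_P+r_Q) = 0.7768.
C_P = 0.7768·C_{A0}·X = 0.7768×7.74×0.731 = 4.40 mol·L⁻¹.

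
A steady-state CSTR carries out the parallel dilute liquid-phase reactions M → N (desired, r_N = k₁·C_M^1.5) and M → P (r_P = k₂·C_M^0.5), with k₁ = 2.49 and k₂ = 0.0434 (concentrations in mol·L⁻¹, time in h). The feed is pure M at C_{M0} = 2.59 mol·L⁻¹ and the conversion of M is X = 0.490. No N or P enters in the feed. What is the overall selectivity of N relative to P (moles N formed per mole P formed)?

Exit C_M = C_{M0}(1−X) = 2.59×0.510 = 1.321 mol·L⁻¹.
In a CSTR the entire volume is at exit conditions, so r_N = 2.49×1.321^1.5 = 3.780 and r_P = 0.0434×1.321^0.5 = 0.04988.
Overall selectivity = C_N/C_P = r_Nτ/(r_Pτ) = r_N/r_P = 75.8.

75.8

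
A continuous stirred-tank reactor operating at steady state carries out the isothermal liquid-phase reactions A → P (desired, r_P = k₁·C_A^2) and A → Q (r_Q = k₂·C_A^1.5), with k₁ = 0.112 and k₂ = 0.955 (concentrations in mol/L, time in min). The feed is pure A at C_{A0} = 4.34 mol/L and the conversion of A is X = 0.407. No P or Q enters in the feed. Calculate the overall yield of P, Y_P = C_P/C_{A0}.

0.0644

Exit C_A = C_{A0}(1−X) = 4.34×0.593 = 2.574 mol/L.
In a CSTR the entire volume is at exit conditions, so r_P = 0.112×2.574^2 = 0.7418 and r_Q = 0.955×2.574^1.5 = 3.943.
Fraction of consumed A going to P: r_P/(r_P+r_Q) = 0.1584.
C_P = 0.1584·C_{A0}·X = 0.1584×4.34×0.407 = 0.280 mol/L; Y_P = C_P/C_{A0} = 0.0644.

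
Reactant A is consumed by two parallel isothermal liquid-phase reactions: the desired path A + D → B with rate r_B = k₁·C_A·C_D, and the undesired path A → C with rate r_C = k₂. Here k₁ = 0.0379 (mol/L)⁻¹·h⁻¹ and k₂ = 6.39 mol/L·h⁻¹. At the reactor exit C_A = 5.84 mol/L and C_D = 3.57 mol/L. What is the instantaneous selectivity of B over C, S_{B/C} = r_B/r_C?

0.124

S_{B/C} = r_B/r_C = (k₁·C_A·C_D)/(k₂) = (k₁/k₂)·C_A·C_D.
= (0.0379×5.840×3.570) / (6.39) = 0.7902/6.390 = 0.124.
Since the desired path is higher order in A, keeping C_A high (PFR or concentrated feed) favours B.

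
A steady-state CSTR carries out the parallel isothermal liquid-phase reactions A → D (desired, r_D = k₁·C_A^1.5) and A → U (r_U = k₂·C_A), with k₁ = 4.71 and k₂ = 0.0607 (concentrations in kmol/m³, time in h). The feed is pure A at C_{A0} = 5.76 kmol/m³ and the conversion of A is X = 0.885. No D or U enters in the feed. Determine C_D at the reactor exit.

5.02 kmol/m³

Exit C_A = C_{A0}(1−X) = 5.76×0.115 = 0.6624 kmol/m³.
Rates in a CSTR are evaluated at the outlet concentration: r_D = 4.71×0.6624^1.5 = 2.539, r_U = 0.0607×0.6624 = 0.04021.
Fraction of consumed A going to D: r_D/(r_D+r_U) = 0.9844.
C_D = 0.9844·C_{A0}·X = 0.9844×5.76×0.885 = 5.02 kmol/m³.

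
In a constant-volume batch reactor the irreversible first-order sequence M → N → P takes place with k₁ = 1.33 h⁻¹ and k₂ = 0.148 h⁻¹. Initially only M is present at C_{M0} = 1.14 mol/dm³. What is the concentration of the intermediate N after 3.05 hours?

For first-order series with pure M initially, C_N(t) = k₁C_{M0}/(k₂−k₁)·(e^(−k₁t) − e^(−k₂t)).
e^(−k₁t) = e^(−1.33×3.05) = e^(−4.056) = 0.01731; e^(−k₂t) = e^(−0.4514) = 0.6367.
C_N = 1.33×1.14/(0.148−1.33) × (0.01731−0.6367) = (-1.283)×(-0.6194) = 0.7946 mol/dm³.

0.795 mol/dm³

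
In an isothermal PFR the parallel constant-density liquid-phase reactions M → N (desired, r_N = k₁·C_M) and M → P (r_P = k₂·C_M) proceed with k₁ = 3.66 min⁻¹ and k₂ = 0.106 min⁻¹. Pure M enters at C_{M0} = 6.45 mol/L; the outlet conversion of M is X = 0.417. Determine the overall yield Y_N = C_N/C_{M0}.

C_M = C_{M0}(1−X) = 3.760 mol/L.
Both paths are first order in M, so the instantaneous fraction to N is constant: dC_N/d(−C_M) = k₁/(k₁+k₂) = 0.9719.
C_N = 0.9719·(C_{M0}−C_M) = 0.9719×2.690 = 2.61 mol/L.
Y_N = C_N/C_{M0} = 2.614/6.45 = 0.405.

0.405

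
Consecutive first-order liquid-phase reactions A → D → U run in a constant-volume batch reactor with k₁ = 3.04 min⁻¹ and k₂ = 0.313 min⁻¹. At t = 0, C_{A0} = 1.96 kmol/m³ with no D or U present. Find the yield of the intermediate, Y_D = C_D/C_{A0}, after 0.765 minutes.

Solving the coupled first-order balances gives C_D(t) = [k₁/(k₂−k₁)]·C_{A0}·(e^(−k₁t) − e^(−k₂t)).
e^(−k₁t) = e^(−3.04×0.765) = e^(−2.326) = 0.09772; e^(−k₂t) = e^(−0.2394) = 0.7871.
C_D = 3.04×1.96/(0.313−3.04) × (0.09772−0.7871) = (-2.185)×(-0.6893) = 1.506 kmol/m³.
Y_D = C_D/C_{A0} = 1.506/1.96 = 0.768.

0.768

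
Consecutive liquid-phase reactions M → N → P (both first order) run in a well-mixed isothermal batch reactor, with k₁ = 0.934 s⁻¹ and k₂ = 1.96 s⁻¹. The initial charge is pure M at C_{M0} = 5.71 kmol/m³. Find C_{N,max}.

At the optimum, C_{N,max}/C_{M0} = (k₁/k₂)^[k₂/(k₂−k₁)].
= (0.934/1.96)^(1.96/(1.96−0.934)) = (0.4765)^(1.910) = 0.2427.
C_{N,max} = 0.2427×5.71 = 1.39 kmol/m³.

1.39 kmol/m³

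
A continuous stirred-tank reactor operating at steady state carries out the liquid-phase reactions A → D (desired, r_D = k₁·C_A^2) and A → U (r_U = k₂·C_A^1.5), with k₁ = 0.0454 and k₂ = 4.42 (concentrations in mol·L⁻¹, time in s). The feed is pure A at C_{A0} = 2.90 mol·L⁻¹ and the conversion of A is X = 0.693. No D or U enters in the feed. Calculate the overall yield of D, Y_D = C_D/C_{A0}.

Exit C_A = C_{A0}(1−X) = 2.90×0.307 = 0.8903 mol·L⁻¹.
Rates in a CSTR are evaluated at the outlet concentration: r_D = 0.0454×0.8903^2 = 0.03599, r_U = 4.42×0.8903^1.5 = 3.713.
Fraction of consumed A going to D: r_D/(r_D+r_U) = 0.009599.
C_D = 0.009599·C_{A0}·X = 0.009599×2.90×0.693 = 0.0193 mol·L⁻¹; Y_D = C_D/C_{A0} = 0.00665.

0.00665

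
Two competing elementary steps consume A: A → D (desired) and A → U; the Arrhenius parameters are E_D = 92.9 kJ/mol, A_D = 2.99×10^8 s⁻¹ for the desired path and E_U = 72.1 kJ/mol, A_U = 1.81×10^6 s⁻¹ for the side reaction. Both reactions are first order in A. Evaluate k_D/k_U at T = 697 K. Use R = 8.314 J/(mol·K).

k_D/k_U = (A_D/A_U)·exp[−(E_D−E_U)/(RT)] = (A_D/A_U)·exp[(E_U−E_D)/(RT)].
(E_U−E_D)/(RT) = (72.1−92.9)×10³/(8.314×697) = -20800/5795 = -3.589.
k_D/k_U = (2.99×10^8/1.81×10^6)·exp(-3.589) = 165.2 × 0.02762 = 4.56.

4.56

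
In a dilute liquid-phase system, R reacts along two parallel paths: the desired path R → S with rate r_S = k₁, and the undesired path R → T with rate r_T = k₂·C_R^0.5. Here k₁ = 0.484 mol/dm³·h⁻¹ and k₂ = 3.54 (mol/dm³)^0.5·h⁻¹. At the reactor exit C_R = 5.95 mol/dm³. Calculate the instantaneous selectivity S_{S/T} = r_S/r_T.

S_{S/T} = r_S/r_T = (k₁)/(k₂·C_R^0.5) = (k₁/k₂)·C_R^-0.5.
= (0.484) / (3.54×5.950^0.5) = 0.4840/8.635 = 0.0561.
The undesired path is higher order in R, so low C_R (CSTR or dilute feed) favours S.

0.0561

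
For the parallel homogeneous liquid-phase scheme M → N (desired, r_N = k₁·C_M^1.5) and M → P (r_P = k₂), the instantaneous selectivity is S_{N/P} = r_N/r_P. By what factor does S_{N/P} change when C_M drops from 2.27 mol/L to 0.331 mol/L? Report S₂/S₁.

0.0557

S_{N/P} = (k₁/k₂)·C_M^1.5, so S₂/S₁ = (C_{M,2}/C_{M,1})^1.5.
= (0.331/2.27)^1.5 = (0.1458)^1.5 = 0.0557.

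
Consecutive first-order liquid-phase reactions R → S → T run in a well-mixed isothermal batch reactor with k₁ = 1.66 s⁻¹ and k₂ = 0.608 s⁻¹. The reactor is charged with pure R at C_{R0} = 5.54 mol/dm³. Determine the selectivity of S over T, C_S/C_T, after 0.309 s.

Solving the coupled first-order balances gives C_S(t) = [k₁/(k₂−k₁)]·C_{R0}·(e^(−k₁t) − e^(−k₂t)).
e^(−k₁t) = e^(−1.66×0.309) = e^(−0.5129) = 0.5987; e^(−k₂t) = e^(−0.1879) = 0.8287.
C_S = 1.66×5.54/(0.608−1.66) × (0.5987−0.8287) = (-8.742)×(-0.2300) = 2.011 mol/dm³.
C_R = C_{R0}e^(−k₁t) = 3.317 mol/dm³, so C_T = C_{R0}−C_R−C_S = 0.2125 mol/dm³; C_S/C_T = 9.46.

9.46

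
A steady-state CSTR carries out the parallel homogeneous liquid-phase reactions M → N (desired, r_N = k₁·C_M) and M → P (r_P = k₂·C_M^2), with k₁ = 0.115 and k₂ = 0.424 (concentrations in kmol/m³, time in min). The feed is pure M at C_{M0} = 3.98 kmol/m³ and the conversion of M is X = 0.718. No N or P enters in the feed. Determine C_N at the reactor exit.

Exit C_M = C_{M0}(1−X) = 3.98×0.282 = 1.122 kmol/m³.
In a CSTR the entire volume is at exit conditions, so r_N = 0.115×1.122 = 0.1291 and r_P = 0.424×1.122^2 = 0.5341.
Fraction of consumed M going to N: r_N/(r_N+r_P) = 0.1946.
C_N = 0.1946·C_{M0}·X = 0.1946×3.98×0.718 = 0.556 kmol/m³.

0.556 kmol/m³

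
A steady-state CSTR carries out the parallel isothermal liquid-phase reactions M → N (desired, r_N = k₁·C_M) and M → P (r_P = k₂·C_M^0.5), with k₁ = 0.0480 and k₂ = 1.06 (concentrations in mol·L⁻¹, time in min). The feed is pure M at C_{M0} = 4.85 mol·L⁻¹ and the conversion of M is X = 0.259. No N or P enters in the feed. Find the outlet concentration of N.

0.0993 mol·L⁻¹

Exit C_M = C_{M0}(1−X) = 4.85×0.741 = 3.594 mol·L⁻¹.
Rates in a CSTR are evaluated at the outlet concentration: r_N = 0.0480×3.594 = 0.1725, r_P = 1.06×3.594^0.5 = 2.009.
Fraction of consumed M going to N: r_N/(r_N+r_P) = 0.07906.
C_N = 0.07906·C_{M0}·X = 0.07906×4.85×0.259 = 0.0993 mol·L⁻¹.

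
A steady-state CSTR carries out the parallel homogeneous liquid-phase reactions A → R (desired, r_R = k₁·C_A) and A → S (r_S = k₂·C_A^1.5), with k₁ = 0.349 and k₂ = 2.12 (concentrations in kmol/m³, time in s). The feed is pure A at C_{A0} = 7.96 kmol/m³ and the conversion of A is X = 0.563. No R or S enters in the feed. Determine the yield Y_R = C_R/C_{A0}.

Exit C_A = C_{A0}(1−X) = 7.96×0.437 = 3.479 kmol/m³.
In a CSTR the entire volume is at exit conditions, so r_R = 0.349×3.479 = 1.214 and r_S = 2.12×3.479^1.5 = 13.75.
Fraction of consumed A going to R: r_R/(r_R+r_S) = 0.08111.
C_R = 0.08111·C_{A0}·X = 0.08111×7.96×0.563 = 0.363 kmol/m³; Y_R = C_R/C_{A0} = 0.0457.

0.0457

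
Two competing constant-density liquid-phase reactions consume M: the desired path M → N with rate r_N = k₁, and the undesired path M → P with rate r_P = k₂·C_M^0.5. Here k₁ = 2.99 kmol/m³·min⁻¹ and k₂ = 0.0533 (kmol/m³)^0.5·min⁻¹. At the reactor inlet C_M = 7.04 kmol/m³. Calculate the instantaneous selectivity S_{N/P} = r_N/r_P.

21.1

S_{N/P} = r_N/r_P = (k₁)/(k₂·C_M^0.5) = (k₁/k₂)·C_M^-0.5.
= (2.99) / (0.0533×7.040^0.5) = 2.990/0.1414 = 21.1.
The undesired path is higher order in M, so low C_M (CSTR or dilute feed) favours N.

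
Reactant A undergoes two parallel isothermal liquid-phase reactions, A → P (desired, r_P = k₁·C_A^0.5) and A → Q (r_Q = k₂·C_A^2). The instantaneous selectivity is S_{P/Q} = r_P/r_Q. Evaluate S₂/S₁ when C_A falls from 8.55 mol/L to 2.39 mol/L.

S_{P/Q} = (k₁/k₂)·C_A^-1.5, so S₂/S₁ = (C_{A,2}/C_{A,1})^-1.5.
= (2.39/8.55)^(-1.5) = (0.2795)^(-1.5) = 6.77.

6.77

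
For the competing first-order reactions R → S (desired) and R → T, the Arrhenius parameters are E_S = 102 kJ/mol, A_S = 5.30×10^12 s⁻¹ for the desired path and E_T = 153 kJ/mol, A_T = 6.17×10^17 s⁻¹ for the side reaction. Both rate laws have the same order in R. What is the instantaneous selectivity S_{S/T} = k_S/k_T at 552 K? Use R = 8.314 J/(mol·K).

k_S/k_T = (A_S/A_T)·exp[−(E_S−E_T)/(RT)] = (A_S/A_T)·exp[(E_T−E_S)/(RT)].
(E_T−E_S)/(RT) = (153−102)×10³/(8.314×552) = 51000/4589 = 11.11.
k_S/k_T = (5.30×10^12/6.17×10^17)·exp(11.11) = 8.590×10^-6 × 67019 = 0.576.

0.576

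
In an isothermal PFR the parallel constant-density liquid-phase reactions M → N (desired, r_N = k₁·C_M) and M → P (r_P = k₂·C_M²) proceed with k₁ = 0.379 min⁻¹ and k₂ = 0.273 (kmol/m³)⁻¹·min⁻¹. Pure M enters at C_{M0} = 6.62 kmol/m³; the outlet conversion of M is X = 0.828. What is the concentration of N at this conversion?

C_M = C_{M0}(1−X) = 1.139 kmol/m³.
Along a PFR/batch, dC_N/dC_M = −r_N/(r_N+r_P) = −k₁/(k₁+k₂·C_M).
Integrating from C_{M0} to C_M: C_N = (0.379/0.273)·ln[(0.379+0.273·6.62)/(0.379+0.273·1.14)] = 1.388·ln(2.186/0.6898) = 1.601 kmol/m³.

1.60 kmol/m³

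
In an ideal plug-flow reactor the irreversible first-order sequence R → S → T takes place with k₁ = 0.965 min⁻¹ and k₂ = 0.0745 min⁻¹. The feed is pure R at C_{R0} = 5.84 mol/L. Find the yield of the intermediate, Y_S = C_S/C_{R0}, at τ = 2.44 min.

Solving the coupled first-order balances gives C_S(τ) = [k₁/(k₂−k₁)]·C_{R0}·(e^(−k₁τ) − e^(−k₂τ)).
e^(−k₁τ) = e^(−0.965×2.44) = e^(−2.355) = 0.09493; e^(−k₂τ) = e^(−0.1818) = 0.8338.
C_S = 0.965×5.84/(0.0745−0.965) × (0.09493−0.8338) = (-6.329)×(-0.7389) = 4.676 mol/L.
Y_S = C_S/C_{R0} = 4.676/5.84 = 0.801.

0.801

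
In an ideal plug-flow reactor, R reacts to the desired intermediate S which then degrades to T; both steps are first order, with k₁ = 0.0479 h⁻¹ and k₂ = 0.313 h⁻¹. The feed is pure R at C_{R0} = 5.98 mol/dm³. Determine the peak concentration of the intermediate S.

Evaluating C_S at τ_opt = ln(k₂/k₁)/(k₂−k₁) gives C_{S,max}/C_{R0} = (k₁/k₂)^[k₂/(k₂−k₁)].
= (0.0479/0.313)^(0.313/(0.313−0.0479)) = (0.1530)^(1.181) = 0.1090.
C_{S,max} = 0.1090×5.98 = 0.652 mol/dm³.

0.652 mol/dm³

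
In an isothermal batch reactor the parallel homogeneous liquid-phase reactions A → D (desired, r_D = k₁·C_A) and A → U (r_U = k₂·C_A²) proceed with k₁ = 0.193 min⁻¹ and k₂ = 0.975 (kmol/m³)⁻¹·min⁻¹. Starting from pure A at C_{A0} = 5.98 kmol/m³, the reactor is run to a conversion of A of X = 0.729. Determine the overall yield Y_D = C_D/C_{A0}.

C_A = C_{A0}(1−X) = 1.621 kmol/m³.
Along a PFR/batch, dC_D/dC_A = −r_D/(r_D+r_U) = −k₁/(k₁+k₂·C_A).
Integrating from C_{A0} to C_A: C_D = (0.193/0.975)·ln[(0.193+0.975·5.98)/(0.193+0.975·1.62)] = 0.1979·ln(6.024/1.773) = 0.2421 kmol/m³.
Y_D = C_D/C_{A0} = 0.2421/5.98 = 0.0405.

0.0405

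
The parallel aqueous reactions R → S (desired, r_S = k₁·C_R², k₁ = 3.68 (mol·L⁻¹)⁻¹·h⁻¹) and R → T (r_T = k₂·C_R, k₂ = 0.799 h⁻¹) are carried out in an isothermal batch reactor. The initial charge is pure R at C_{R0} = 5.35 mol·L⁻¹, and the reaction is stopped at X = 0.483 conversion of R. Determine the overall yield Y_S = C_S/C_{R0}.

C_R = C_{R0}(1−X) = 2.766 mol·L⁻¹.
Along a PFR/batch, dC_T/dC_R = −r_T/(r_S+r_T) = −k₂/(k₂+k₁·C_R).
Integrating from C_{R0} to C_R: C_T = (0.799/3.68)·ln[(0.799+3.68·5.35)/(0.799+3.68·2.77)] = 0.2171·ln(20.49/10.98) = 0.1355 mol·L⁻¹.
Then C_S = (C_{R0}−C_R) − C_T = 2.584 − 0.1355 = 2.449 mol·L⁻¹.
Y_S = C_S/C_{R0} = 2.449/5.35 = 0.458.

0.458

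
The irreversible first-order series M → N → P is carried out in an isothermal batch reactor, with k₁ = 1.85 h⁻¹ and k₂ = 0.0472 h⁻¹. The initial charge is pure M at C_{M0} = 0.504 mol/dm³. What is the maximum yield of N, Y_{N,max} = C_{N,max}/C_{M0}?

At the optimum, C_{N,max}/C_{M0} = (k₁/k₂)^[k₂/(k₂−k₁)].
= (1.85/0.0472)^(0.0472/(0.0472−1.85)) = (39.19)^(-0.02618) = 0.9084.

0.908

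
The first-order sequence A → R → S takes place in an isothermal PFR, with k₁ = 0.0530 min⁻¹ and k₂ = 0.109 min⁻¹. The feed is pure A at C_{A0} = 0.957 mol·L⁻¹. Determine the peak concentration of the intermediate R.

0.235 mol·L⁻¹

At the optimum, C_{R,max}/C_{A0} = (k₁/k₂)^[k₂/(k₂−k₁)].
= (0.0530/0.109)^(0.109/(0.109−0.0530)) = (0.4862)^(1.946) = 0.2457.
C_{R,max} = 0.2457×0.957 = 0.235 mol·L⁻¹.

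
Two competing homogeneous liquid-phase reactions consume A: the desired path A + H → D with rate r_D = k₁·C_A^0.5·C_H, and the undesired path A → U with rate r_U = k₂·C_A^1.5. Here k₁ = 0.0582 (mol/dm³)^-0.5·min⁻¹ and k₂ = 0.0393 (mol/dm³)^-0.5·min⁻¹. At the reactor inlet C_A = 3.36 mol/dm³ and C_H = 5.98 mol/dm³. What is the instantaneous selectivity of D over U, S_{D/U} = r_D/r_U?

2.64

S_{D/U} = r_D/r_U = (k₁·C_A^0.5·C_H)/(k₂·C_A^1.5) = (k₁/k₂)·C_A⁻¹·C_H.
= (0.0582×3.360^0.5×5.980) / (0.0393×3.360^1.5) = 0.6380/0.2420 = 2.64.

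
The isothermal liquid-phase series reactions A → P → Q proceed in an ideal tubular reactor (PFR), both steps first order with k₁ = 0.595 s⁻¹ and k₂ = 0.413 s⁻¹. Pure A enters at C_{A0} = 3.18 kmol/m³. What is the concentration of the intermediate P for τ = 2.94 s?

1.28 kmol/m³

Solving the coupled first-order balances gives C_P(τ) = [k₁/(k₂−k₁)]·C_{A0}·(e^(−k₁τ) − e^(−k₂τ)).
e^(−k₁τ) = e^(−0.595×2.94) = e^(−1.749) = 0.1739; e^(−k₂τ) = e^(−1.214) = 0.2969.
C_P = 0.595×3.18/(0.413−0.595) × (0.1739−0.2969) = (-10.40)×(-0.1230) = 1.279 kmol/m³.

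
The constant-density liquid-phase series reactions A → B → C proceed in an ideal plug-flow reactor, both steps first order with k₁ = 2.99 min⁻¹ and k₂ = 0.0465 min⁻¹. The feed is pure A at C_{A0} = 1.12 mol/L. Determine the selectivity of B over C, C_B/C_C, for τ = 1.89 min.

Solving the coupled first-order balances gives C_B(τ) = [k₁/(k₂−k₁)]·C_{A0}·(e^(−k₁τ) − e^(−k₂τ)).
e^(−k₁τ) = e^(−2.99×1.89) = e^(−5.651) = 0.003514; e^(−k₂τ) = e^(−0.08788) = 0.9159.
C_B = 2.99×1.12/(0.0465−2.99) × (0.003514−0.9159) = (-1.138)×(-0.9124) = 1.038 mol/L.
C_A = C_{A0}e^(−k₁τ) = 0.003935 mol/L, so C_C = C_{A0}−C_A−C_B = 0.07809 mol/L; C_B/C_C = 13.3.

13.3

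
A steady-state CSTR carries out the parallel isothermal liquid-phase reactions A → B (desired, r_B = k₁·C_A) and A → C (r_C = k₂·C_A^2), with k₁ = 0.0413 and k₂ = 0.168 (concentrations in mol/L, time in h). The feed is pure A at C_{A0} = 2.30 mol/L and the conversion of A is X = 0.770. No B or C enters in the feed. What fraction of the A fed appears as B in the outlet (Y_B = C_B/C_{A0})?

Exit C_A = C_{A0}(1−X) = 2.30×0.230 = 0.5290 mol/L.
In a CSTR the entire volume is at exit conditions, so r_B = 0.0413×0.5290 = 0.02185 and r_C = 0.168×0.5290^2 = 0.04701.
Fraction of consumed A going to B: r_B/(r_B+r_C) = 0.3173.
C_B = 0.3173·C_{A0}·X = 0.3173×2.30×0.770 = 0.562 mol/L; Y_B = C_B/C_{A0} = 0.244.

0.244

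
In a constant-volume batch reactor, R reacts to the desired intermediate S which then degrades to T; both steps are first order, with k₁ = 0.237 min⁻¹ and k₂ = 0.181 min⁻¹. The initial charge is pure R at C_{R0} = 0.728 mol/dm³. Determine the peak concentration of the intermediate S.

0.305 mol/dm³

For a first-order series the maximum intermediate yield is C_{S,max}/C_{R0} = (k₁/k₂)^[k₂/(k₂−k₁)].
= (0.237/0.181)^(0.181/(0.181−0.237)) = (1.309)^(-3.232) = 0.4184.
C_{S,max} = 0.4184×0.728 = 0.305 mol/dm³.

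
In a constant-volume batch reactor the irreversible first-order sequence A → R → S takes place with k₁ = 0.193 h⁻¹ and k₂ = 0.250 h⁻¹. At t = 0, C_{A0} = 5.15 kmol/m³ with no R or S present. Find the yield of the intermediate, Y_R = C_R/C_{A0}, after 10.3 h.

The intermediate concentration in a first-order A→B→C sequence is C_R = k₁C_{A0}(e^(−k₁t) − e^(−k₂t))/(k₂−k₁).
e^(−k₁t) = e^(−0.193×10.3) = e^(−1.988) = 0.1370; e^(−k₂t) = e^(−2.575) = 0.07615.
C_R = 0.193×5.15/(0.250−0.193) × (0.1370−0.07615) = 17.44×0.06083 = 1.061 kmol/m³.
Y_R = C_R/C_{A0} = 1.061/5.15 = 0.206.

0.206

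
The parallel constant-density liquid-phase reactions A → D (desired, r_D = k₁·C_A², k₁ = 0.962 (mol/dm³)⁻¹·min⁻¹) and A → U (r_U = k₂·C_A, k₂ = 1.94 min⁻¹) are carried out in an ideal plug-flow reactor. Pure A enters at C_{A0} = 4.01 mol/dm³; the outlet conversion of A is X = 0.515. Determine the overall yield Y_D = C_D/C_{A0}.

0.304

C_A = C_{A0}(1−X) = 1.945 mol/dm³.
Along a PFR/batch, dC_U/dC_A = −r_U/(r_D+r_U) = −k₂/(k₂+k₁·C_A).
Integrating from C_{A0} to C_A: C_U = (1.94/0.962)·ln[(1.94+0.962·4.01)/(1.94+0.962·1.94)] = 2.017·ln(5.798/3.811) = 0.8461 mol/dm³.
Then C_D = (C_{A0}−C_A) − C_U = 2.065 − 0.8461 = 1.219 mol/dm³.
Y_D = C_D/C_{A0} = 1.219/4.01 = 0.304.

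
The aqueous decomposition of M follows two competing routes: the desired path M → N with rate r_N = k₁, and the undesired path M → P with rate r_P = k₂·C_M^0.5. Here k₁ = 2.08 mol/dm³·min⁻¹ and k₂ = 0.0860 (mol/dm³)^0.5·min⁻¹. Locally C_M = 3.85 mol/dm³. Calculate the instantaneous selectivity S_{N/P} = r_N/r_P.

S_{N/P} = r_N/r_P = (k₁)/(k₂·C_M^0.5) = (k₁/k₂)·C_M^-0.5.
= (2.08) / (0.0860×3.850^0.5) = 2.080/0.1687 = 12.3.

12.3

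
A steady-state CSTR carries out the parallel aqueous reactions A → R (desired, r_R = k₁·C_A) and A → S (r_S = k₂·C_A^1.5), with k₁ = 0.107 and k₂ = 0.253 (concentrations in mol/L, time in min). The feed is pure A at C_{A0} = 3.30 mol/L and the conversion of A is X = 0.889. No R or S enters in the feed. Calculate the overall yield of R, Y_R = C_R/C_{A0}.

0.366

Exit C_A = C_{A0}(1−X) = 3.30×0.111 = 0.3663 mol/L.
Rates in a CSTR are evaluated at the outlet concentration: r_R = 0.107×0.3663 = 0.03919, r_S = 0.253×0.3663^1.5 = 0.05609.
Fraction of consumed A going to R: r_R/(r_R+r_S) = 0.4113.
C_R = 0.4113·C_{A0}·X = 0.4113×3.30×0.889 = 1.21 mol/L; Y_R = C_R/C_{A0} = 0.366.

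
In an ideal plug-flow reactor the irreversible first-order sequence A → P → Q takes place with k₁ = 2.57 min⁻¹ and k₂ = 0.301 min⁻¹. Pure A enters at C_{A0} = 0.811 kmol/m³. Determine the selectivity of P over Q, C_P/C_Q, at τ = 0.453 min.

11.9

The intermediate concentration in a first-order A→B→C sequence is C_P = k₁C_{A0}(e^(−k₁τ) − e^(−k₂τ))/(k₂−k₁).
e^(−k₁τ) = e^(−2.57×0.453) = e^(−1.164) = 0.3122; e^(−k₂τ) = e^(−0.1364) = 0.8725.
C_P = 2.57×0.811/(0.301−2.57) × (0.3122−0.8725) = (-0.9186)×(-0.5604) = 0.5147 kmol/m³.
C_A = C_{A0}e^(−k₁τ) = 0.2532 kmol/m³, so C_Q = C_{A0}−C_A−C_P = 0.04309 kmol/m³; C_P/C_Q = 11.9.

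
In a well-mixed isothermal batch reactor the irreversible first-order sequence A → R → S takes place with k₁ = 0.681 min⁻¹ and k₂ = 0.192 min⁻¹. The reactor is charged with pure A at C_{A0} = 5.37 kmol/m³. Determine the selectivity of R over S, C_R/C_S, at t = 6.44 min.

0.645

Solving the coupled first-order balances gives C_R(t) = [k₁/(k₂−k₁)]·C_{A0}·(e^(−k₁t) − e^(−k₂t)).
e^(−k₁t) = e^(−0.681×6.44) = e^(−4.386) = 0.01245; e^(−k₂t) = e^(−1.236) = 0.2904.
C_R = 0.681×5.37/(0.192−0.681) × (0.01245−0.2904) = (-7.478)×(-0.2779) = 2.079 kmol/m³.
C_A = C_{A0}e^(−k₁t) = 0.06688 kmol/m³, so C_S = C_{A0}−C_A−C_R = 3.224 kmol/m³; C_R/C_S = 0.645.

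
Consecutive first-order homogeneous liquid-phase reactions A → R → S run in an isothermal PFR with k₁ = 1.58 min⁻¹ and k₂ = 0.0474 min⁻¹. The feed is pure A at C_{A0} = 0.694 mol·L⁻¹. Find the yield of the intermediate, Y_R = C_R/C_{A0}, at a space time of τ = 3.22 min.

The intermediate concentration in a first-order A→B→C sequence is C_R = k₁C_{A0}(e^(−k₁τ) − e^(−k₂τ))/(k₂−k₁).
e^(−k₁τ) = e^(−1.58×3.22) = e^(−5.088) = 0.006173; e^(−k₂τ) = e^(−0.1526) = 0.8584.
C_R = 1.58×0.694/(0.0474−1.58) × (0.006173−0.8584) = (-0.7155)×(-0.8523) = 0.6098 mol·L⁻¹.
Y_R = C_R/C_{A0} = 0.6098/0.694 = 0.879.

0.879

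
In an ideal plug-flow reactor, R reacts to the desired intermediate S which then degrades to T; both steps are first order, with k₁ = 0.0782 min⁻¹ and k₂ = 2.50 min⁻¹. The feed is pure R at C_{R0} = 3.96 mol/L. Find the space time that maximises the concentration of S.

1.43 min

For first-order series the maximum of C_S occurs at τ_opt = ln(k₂/k₁)/(k₂−k₁).
= ln(2.50/0.0782)/(2.50−0.0782) = ln(31.97)/2.422 = 3.465/2.422 = 1.43 min.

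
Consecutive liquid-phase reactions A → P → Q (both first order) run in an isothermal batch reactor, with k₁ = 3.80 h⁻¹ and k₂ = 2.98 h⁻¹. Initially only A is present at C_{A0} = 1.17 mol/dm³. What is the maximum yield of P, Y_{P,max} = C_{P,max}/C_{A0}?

At the optimum, C_{P,max}/C_{A0} = (k₁/k₂)^[k₂/(k₂−k₁)].
= (3.80/2.98)^(2.98/(2.98−3.80)) = (1.275)^(-3.634) = 0.4134.

0.413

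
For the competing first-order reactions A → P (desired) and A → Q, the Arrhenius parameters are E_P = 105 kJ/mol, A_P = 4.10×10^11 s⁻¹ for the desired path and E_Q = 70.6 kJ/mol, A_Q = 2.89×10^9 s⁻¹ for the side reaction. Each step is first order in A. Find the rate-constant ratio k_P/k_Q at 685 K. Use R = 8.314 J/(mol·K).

k_P/k_Q = (A_P/A_Q)·exp[−(E_P−E_Q)/(RT)] = (A_P/A_Q)·exp[(E_Q−E_P)/(RT)].
(E_Q−E_P)/(RT) = (70.6−105)×10³/(8.314×685) = -34400/5695 = -6.040.
k_P/k_Q = (4.10×10^11/2.89×10^9)·exp(-6.040) = 141.9 × 0.002381 = 0.338.
Since E_P > E_Q, raising the temperature improves selectivity toward P.

0.338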